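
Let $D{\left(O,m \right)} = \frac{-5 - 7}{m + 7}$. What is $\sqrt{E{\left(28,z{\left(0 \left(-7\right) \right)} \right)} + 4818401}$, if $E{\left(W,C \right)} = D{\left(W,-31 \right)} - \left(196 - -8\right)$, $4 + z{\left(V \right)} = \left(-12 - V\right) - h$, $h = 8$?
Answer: $\frac{\sqrt{19272790}}{2} \approx 2195.0$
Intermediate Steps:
$z{\left(V \right)} = -24 - V$ ($z{\left(V \right)} = -4 - \left(20 + V\right) = -24 - V$)
$D{\left(O,m \right)} = - \frac{12}{7 + m}$
$E{\left(W,C \right)} = - \frac{407}{2}$ ($E{\left(W,C \right)} = - \frac{12}{7 - 31} - \left(196 - -8\right) = - \frac{12}{-24} - \left(196 + 8\right) = \left(-12\right) \left(- \frac{1}{24}\right) - 204 = \frac{1}{2} - 204 = - \frac{407}{2}$)
$\sqrt{E{\left(28,z{\left(0 \left(-7\right) \right)} \right)} + 4818401} = \sqrt{- \frac{407}{2} + 4818401} = \sqrt{\frac{9636395}{2}} = \frac{\sqrt{19272790}}{2}$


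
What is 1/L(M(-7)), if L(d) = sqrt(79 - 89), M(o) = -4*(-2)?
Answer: -I*sqrt(10)/10 ≈ -0.31623*I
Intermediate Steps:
M(o) = 8
L(d) = I*sqrt(10) (L(d) = sqrt(-10) = I*sqrt(10))
1/L(M(-7)) = 1/(I*sqrt(10)) = -I*sqrt(10)/10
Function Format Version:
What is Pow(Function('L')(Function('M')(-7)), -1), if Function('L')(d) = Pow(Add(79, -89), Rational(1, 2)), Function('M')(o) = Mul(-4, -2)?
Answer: Mul(Rational(-1, 10), I, Pow(10, Rational(1, 2))) ≈ Mul(-0.31623, I)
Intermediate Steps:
Function('M')(o) = 8
Function('L')(d) = Mul(I, Pow(10, Rational(1, 2))) (Function('L')(d) = Pow(-10, Rational(1, 2)) = Mul(I, Pow(10, Rational(1, 2))))
Pow(Function('L')(Function('M')(-7)), -1) = Pow(Mul(I, Pow(10, Rational(1, 2))), -1) = Mul(Rational(-1, 10), I, Pow(10, Rational(1, 2)))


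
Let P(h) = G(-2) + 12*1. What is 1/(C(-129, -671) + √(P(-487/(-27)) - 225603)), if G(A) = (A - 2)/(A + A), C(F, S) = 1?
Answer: 1/225591 - I*√225590/225591 ≈ 4.4328e-6 - 0.0021054*I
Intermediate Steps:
G(A) = (-2 + A)/(2*A) (G(A) = (-2 + A)/((2*A)) = (-2 + A)*(1/(2*A)) = (-2 + A)/(2*A))
P(h) = 13 (P(h) = (½)*(-2 - 2)/(-2) + 12*1 = (½)*(-½)*(-4) + 12 = 1 + 12 = 13)
1/(C(-129, -671) + √(P(-487/(-27)) - 225603)) = 1/(1 + √(13 - 225603)) = 1/(1 + √(-225590)) = 1/(1 + I*√225590)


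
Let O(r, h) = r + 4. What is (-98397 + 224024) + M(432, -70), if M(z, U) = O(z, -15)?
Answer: 126063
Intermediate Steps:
O(r, h) = 4 + r
M(z, U) = 4 + z
(-98397 + 224024) + M(432, -70) = (-98397 + 224024) + (4 + 432) = 125627 + 436 = 126063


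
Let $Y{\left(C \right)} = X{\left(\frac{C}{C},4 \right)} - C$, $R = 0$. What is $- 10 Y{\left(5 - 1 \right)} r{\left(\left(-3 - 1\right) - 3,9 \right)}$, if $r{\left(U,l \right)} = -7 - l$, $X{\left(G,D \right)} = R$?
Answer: $-640$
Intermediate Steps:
$X{\left(G,D \right)} = 0$
$Y{\left(C \right)} = - C$ ($Y{\left(C \right)} = 0 - C = - C$)
$- 10 Y{\left(5 - 1 \right)} r{\left(\left(-3 - 1\right) - 3,9 \right)} = - 10 \left(- (5 - 1)\right) \left(-7 - 9\right) = - 10 \left(\left(-1\right) 4\right) \left(-16\right) = \left(-10\right) \left(-4\right) \left(-16\right) = 40 \left(-16\right) = -640$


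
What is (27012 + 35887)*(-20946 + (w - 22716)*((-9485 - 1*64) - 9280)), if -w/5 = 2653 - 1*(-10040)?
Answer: 102065018697597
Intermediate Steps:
w = -63465 (w = -5*(2653 - 1*(-10040)) = -5*(2653 + 10040) = -5*12693 = -63465)
(27012 + 35887)*(-20946 + (w - 22716)*((-9485 - 1*64) - 9280)) = (27012 + 35887)*(-20946 + (-63465 - 22716)*((-9485 - 1*64) - 9280)) = 62899*(-20946 - 86181*((-9485 - 64) - 9280)) = 62899*(-20946 - 86181*(-9549 - 9280)) = 62899*(-20946 - 86181*(-18829)) = 62899*(-20946 + 1622702049) = 62899*1622681103 = 102065018697597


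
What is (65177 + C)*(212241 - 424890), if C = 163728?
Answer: -48676419345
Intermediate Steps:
(65177 + C)*(212241 - 424890) = (65177 + 163728)*(212241 - 424890) = 228905*(-212649) = -48676419345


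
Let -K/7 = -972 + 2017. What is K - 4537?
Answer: -11852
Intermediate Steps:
K = -7315 (K = -7*(-972 + 2017) = -7*1045 = -7315)
K - 4537 = -7315 - 4537 = -11852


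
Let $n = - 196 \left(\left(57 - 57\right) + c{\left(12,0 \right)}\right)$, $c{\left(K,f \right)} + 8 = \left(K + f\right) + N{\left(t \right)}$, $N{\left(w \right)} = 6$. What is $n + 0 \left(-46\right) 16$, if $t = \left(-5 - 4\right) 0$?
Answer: $-1960$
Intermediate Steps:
$t = 0$ ($t = \left(-9\right) 0 = 0$)
$c{\left(K,f \right)} = -2 + K + f$ ($c{\left(K,f \right)} = -8 + \left(\left(K + f\right) + 6\right) = -8 + \left(6 + K + f\right) = -2 + K + f$)
$n = -1960$ ($n = - 196 \left(\left(57 - 57\right) + \left(-2 + 12 + 0\right)\right) = - 196 \left(\left(57 - 57\right) + 10\right) = - 196 \left(0 + 10\right) = \left(-196\right) 10 = -1960$)
$n + 0 \left(-46\right) 16 = -1960 + 0 \left(-46\right) 16 = -1960 + 0 \cdot 16 = -1960 + 0 = -1960$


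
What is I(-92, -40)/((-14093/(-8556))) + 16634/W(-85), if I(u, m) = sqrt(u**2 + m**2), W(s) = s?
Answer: -16634/85 + 34224*sqrt(629)/14093 ≈ -134.79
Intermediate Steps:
I(u, m) = sqrt(m**2 + u**2)
I(-92, -40)/((-14093/(-8556))) + 16634/W(-85) = sqrt((-40)**2 + (-92)**2)/((-14093/(-8556))) + 16634/(-85) = sqrt(1600 + 8464)/((-14093*(-1/8556))) + 16634*(-1/85) = sqrt(10064)/(14093/8556) - 16634/85 = (4*sqrt(629))*(8556/14093) - 16634/85 = 34224*sqrt(629)/14093 - 16634/85 = -16634/85 + 34224*sqrt(629)/14093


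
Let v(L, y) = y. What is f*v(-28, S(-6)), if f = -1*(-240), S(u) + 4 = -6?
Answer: -2400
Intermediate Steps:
S(u) = -10 (S(u) = -4 - 6 = -10)
f = 240
f*v(-28, S(-6)) = 240*(-10) = -2400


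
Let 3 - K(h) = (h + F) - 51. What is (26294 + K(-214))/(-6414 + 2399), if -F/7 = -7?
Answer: -26513/4015 ≈ -6.6035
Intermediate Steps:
F = 49 (F = -7*(-7) = 49)
K(h) = 5 - h (K(h) = 3 - ((h + 49) - 51) = 3 - ((49 + h) - 51) = 3 - (-2 + h) = 3 + (2 - h) = 5 - h)
(26294 + K(-214))/(-6414 + 2399) = (26294 + (5 - 1*(-214)))/(-6414 + 2399) = (26294 + (5 + 214))/(-4015) = (26294 + 219)*(-1/4015) = 26513*(-1/4015) = -26513/4015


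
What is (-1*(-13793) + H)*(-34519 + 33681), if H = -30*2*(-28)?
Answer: -12966374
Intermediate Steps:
H = 1680 (H = -60*(-28) = 1680)
(-1*(-13793) + H)*(-34519 + 33681) = (-1*(-13793) + 1680)*(-34519 + 33681) = (13793 + 1680)*(-838) = 15473*(-838) = -12966374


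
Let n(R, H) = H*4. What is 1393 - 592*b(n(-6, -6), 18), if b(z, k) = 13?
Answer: -6303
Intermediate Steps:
n(R, H) = 4*H
1393 - 592*b(n(-6, -6), 18) = 1393 - 592*13 = 1393 - 7696 = -6303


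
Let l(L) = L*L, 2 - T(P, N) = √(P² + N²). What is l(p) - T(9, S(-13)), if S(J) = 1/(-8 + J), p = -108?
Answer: 11662 + √35722/21 ≈ 11671.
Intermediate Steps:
T(P, N) = 2 - √(N² + P²) (T(P, N) = 2 - √(P² + N²) = 2 - √(N² + P²))
l(L) = L²
l(p) - T(9, S(-13)) = (-108)² - (2 - √((1/(-8 - 13))² + 9²)) = 11664 - (2 - √((1/(-21))² + 81)) = 11664 - (2 - √((-1/21)² + 81)) = 11664 - (2 - √(1/441 + 81)) = 11664 - (2 - √(35722/441)) = 11664 - (2 - √35722/21) = 11664 + (-2 + √35722/21) = 11662 + √35722/21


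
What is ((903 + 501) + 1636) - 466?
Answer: 2574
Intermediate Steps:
((903 + 501) + 1636) - 466 = (1404 + 1636) - 466 = 3040 - 466 = 2574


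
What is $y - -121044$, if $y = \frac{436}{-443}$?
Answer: $\frac{53622056}{443} \approx 1.2104 \cdot 10^{5}$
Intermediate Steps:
$y = - \frac{436}{443}$ ($y = 436 \left(- \frac{1}{443}\right) = - \frac{436}{443} \approx -0.9842$)
$y - -121044 = - \frac{436}{443} - -121044 = - \frac{436}{443} + 121044 = \frac{53622056}{443}$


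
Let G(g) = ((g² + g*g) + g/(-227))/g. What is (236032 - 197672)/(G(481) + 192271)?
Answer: 124396/626627 ≈ 0.19852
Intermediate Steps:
G(g) = (2*g² - g/227)/g (G(g) = ((g² + g²) + g*(-1/227))/g = (2*g² - g/227)/g)
(236032 - 197672)/(G(481) + 192271) = (236032 - 197672)/((-1/227 + 2*481) + 192271) = 38360/((-1/227 + 962) + 192271) = 38360/(218373/227 + 192271) = 38360/(43863890/227) = 38360*(227/43863890) = 124396/626627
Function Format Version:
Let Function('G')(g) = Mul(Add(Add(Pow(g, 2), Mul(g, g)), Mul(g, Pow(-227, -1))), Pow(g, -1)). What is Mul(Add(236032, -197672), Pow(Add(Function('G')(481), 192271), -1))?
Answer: Rational(124396, 626627) ≈ 0.19852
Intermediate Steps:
Function('G')(g) = Mul(Pow(g, -1), Add(Mul(2, Pow(g, 2)), Mul(Rational(-1, 227), g))) (Function('G')(g) = Mul(Add(Add(Pow(g, 2), Pow(g, 2)), Mul(g, Rational(-1, 227))), Pow(g, -1)) = Mul(Add(Mul(2, Pow(g, 2)), Mul(Rational(-1, 227), g)), Pow(g, -1)) = Mul(Pow(g, -1), Add(Mul(2, Pow(g, 2)), Mul(Rational(-1, 227), g))))
Mul(Add(236032, -197672), Pow(Add(Function('G')(481), 192271), -1)) = Mul(Add(236032, -197672), Pow(Add(Add(Rational(-1, 227), Mul(2, 481)), 192271), -1)) = Mul(38360, Pow(Add(Add(Rational(-1, 227), 962), 192271), -1)) = Mul(38360, Pow(Add(Rational(218373, 227), 192271), -1)) = Mul(38360, Pow(Rational(43863890, 227), -1)) = Mul(38360, Rational(227, 43863890)) = Rational(124396, 626627)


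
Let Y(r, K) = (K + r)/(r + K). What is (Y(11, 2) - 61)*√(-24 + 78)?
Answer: -180*√6 ≈ -440.91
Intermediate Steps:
Y(r, K) = 1 (Y(r, K) = (K + r)/(K + r) = 1)
(Y(11, 2) - 61)*√(-24 + 78) = (1 - 61)*√(-24 + 78) = -180*√6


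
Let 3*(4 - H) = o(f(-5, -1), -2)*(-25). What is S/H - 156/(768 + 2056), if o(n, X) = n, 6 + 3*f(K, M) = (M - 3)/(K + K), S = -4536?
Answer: 3602211/9178 ≈ 392.48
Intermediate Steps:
f(K, M) = -2 + (-3 + M)/(6*K) (f(K, M) = -2 + ((M - 3)/(K + K))/3 = -2 + ((-3 + M)/((2*K)))/3 = -2 + ((-3 + M)*(1/(2*K)))/3 = -2 + ((-3 + M)/(2*K))/3 = -2 + (-3 + M)/(6*K))
H = -104/9 (H = 4 - (⅙)*(-3 - 1 - 12*(-5))/(-5)*(-25)/3 = 4 - (⅙)*(-⅕)*(-3 - 1 + 60)*(-25)/3 = 4 - (⅙)*(-⅕)*56*(-25)/3 = 4 - (-28)*(-25)/45 = 4 - ⅓*140/3 = 4 - 140/9 = -104/9 ≈ -11.556)
S/H - 156/(768 + 2056) = -4536/(-104/9) - 156/(768 + 2056) = -4536*(-9/104) - 156/2824 = 5103/13 - 156*1/2824 = 5103/13 - 39/706 = 3602211/9178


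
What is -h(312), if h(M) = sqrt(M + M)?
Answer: -4*sqrt(39) ≈ -24.980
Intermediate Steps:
h(M) = sqrt(2)*sqrt(M) (h(M) = sqrt(2*M) = sqrt(2)*sqrt(M))
-h(312) = -sqrt(2)*sqrt(312) = -sqrt(2)*2*sqrt(78) = -4*sqrt(39)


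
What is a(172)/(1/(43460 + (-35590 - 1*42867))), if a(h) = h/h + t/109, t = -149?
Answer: 1399880/109 ≈ 12843.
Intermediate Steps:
a(h) = -40/109 (a(h) = h/h - 149/109 = 1 - 149*1/109 = 1 - 149/109 = -40/109)
a(172)/(1/(43460 + (-35590 - 1*42867))) = -(314800/109 - 1714680/109) = -40/(109*(1/(43460 + (-35590 - 42867)))) = -40/(109*(1/(43460 - 78457))) = -40/(109*(1/(-34997))) = -40/(109*(-1/34997)) = -40/109*(-34997) = 1399880/109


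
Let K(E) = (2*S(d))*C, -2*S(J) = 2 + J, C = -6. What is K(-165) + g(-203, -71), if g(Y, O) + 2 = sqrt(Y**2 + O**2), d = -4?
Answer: -14 + 25*sqrt(74) ≈ 201.06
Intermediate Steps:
S(J) = -1 - J/2 (S(J) = -(2 + J)/2 = -1 - J/2)
g(Y, O) = -2 + sqrt(O**2 + Y**2) (g(Y, O) = -2 + sqrt(Y**2 + O**2) = -2 + sqrt(O**2 + Y**2))
K(E) = -12 (K(E) = (2*(-1 - 1/2*(-4)))*(-6) = (2*(-1 + 2))*(-6) = (2*1)*(-6) = 2*(-6) = -12)
K(-165) + g(-203, -71) = -12 + (-2 + sqrt((-71)**2 + (-203)**2)) = -12 + (-2 + sqrt(5041 + 41209)) = -12 + (-2 + sqrt(46250)) = -12 + (-2 + 25*sqrt(74)) = -14 + 25*sqrt(74)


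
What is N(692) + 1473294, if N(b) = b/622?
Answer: 458194780/311 ≈ 1.4733e+6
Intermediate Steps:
N(b) = b/622
N(692) + 1473294 = (1/622)*692 + 1473294 = 346/311 + 1473294 = 458194780/311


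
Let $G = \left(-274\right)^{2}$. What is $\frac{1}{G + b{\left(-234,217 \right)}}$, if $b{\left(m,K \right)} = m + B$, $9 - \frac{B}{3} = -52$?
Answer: $\frac{1}{75025} \approx 1.3329 \cdot 10^{-5}$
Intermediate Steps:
$B = 183$ ($B = 27 - -156 = 27 + 156 = 183$)
$G = 75076$
$b{\left(m,K \right)} = 183 + m$ ($b{\left(m,K \right)} = m + 183 = 183 + m$)
$\frac{1}{G + b{\left(-234,217 \right)}} = \frac{1}{75076 + \left(183 - 234\right)} = \frac{1}{75076 - 51} = \frac{1}{75025}$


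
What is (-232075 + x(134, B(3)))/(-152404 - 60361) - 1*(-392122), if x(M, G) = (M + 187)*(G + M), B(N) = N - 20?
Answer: 83430031848/212765 ≈ 3.9212e+5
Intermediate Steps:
B(N) = -20 + N
x(M, G) = (187 + M)*(G + M)
(-232075 + x(134, B(3)))/(-152404 - 60361) - 1*(-392122) = (-232075 + (134**2 + 187*(-20 + 3) + 187*134 + (-20 + 3)*134))/(-152404 - 60361) - 1*(-392122) = (-232075 + (17956 + 187*(-17) + 25058 - 17*134))/(-212765) + 392122 = (-232075 + (17956 - 3179 + 25058 - 2278))*(-1/212765) + 392122 = (-232075 + 37557)*(-1/212765) + 392122 = -194518*(-1/212765) + 392122 = 194518/212765 + 392122 = 83430031848/212765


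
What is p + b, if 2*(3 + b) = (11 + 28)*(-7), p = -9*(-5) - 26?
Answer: -241/2 ≈ -120.50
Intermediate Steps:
p = 19 (p = 45 - 26 = 19)
b = -279/2 (b = -3 + ((11 + 28)*(-7))/2 = -3 + (39*(-7))/2 = -3 + (½)*(-273) = -3 - 273/2 = -279/2 ≈ -139.50)
p + b = 19 - 279/2 = -241/2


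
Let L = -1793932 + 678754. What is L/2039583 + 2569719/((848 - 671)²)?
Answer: 578468641735/7099788423 ≈ 81.477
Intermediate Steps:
L = -1115178
L/2039583 + 2569719/((848 - 671)²) = -1115178/2039583 + 2569719/((848 - 671)²) = -1115178*1/2039583 + 2569719/(177²) = -371726/679861 + 2569719/31329 = -371726/679861 + 2569719*(1/31329) = -371726/679861 + 856573/10443 = 578468641735/7099788423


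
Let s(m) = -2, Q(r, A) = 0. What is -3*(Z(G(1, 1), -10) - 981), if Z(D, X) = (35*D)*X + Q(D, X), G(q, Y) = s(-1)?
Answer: 843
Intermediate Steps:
G(q, Y) = -2
Z(D, X) = 35*D*X (Z(D, X) = (35*D)*X + 0 = 35*D*X + 0 = 35*D*X)
-3*(Z(G(1, 1), -10) - 981) = -3*(35*(-2)*(-10) - 981) = -3*(700 - 981) = -3*(-281) = 843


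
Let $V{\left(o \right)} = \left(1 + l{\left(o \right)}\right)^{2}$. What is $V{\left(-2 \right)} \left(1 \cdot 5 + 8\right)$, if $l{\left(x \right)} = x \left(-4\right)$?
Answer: $1053$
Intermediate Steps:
$l{\left(x \right)} = - 4 x$
$V{\left(o \right)} = \left(1 - 4 o\right)^{2}$
$V{\left(-2 \right)} \left(1 \cdot 5 + 8\right) = \left(-1 + 4 \left(-2\right)\right)^{2} \left(1 \cdot 5 + 8\right) = \left(-1 - 8\right)^{2} \left(5 + 8\right) = \left(-9\right)^{2} \cdot 13 = 81 \cdot 13 = 1053$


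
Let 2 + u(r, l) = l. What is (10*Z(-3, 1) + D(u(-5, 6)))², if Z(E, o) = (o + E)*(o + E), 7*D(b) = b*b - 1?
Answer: 87025/49 ≈ 1776.0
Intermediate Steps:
u(r, l) = -2 + l
D(b) = -⅐ + b²/7 (D(b) = (b*b - 1)/7 = (b² - 1)/7 = (-1 + b²)/7 = -⅐ + b²/7)
Z(E, o) = (E + o)² (Z(E, o) = (E + o)*(E + o) = (E + o)²)
(10*Z(-3, 1) + D(u(-5, 6)))² = (10*(-3 + 1)² + (-⅐ + (-2 + 6)²/7))² = (10*(-2)² + (-⅐ + (⅐)*4²))² = (10*4 + (-⅐ + (⅐)*16))² = (40 + (-⅐ + 16/7))² = (40 + 15/7)² = (295/7)² = 87025/49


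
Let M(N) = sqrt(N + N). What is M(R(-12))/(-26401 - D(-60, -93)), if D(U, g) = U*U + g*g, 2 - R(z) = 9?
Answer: -I*sqrt(14)/38650 ≈ -9.6809e-5*I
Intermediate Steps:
R(z) = -7 (R(z) = 2 - 1*9 = 2 - 9 = -7)
D(U, g) = U**2 + g**2
M(N) = sqrt(2)*sqrt(N) (M(N) = sqrt(2*N) = sqrt(2)*sqrt(N))
M(R(-12))/(-26401 - D(-60, -93)) = (sqrt(2)*sqrt(-7))/(-26401 - ((-60)**2 + (-93)**2)) = (sqrt(2)*(I*sqrt(7)))/(-26401 - (3600 + 8649)) = (I*sqrt(14))/(-26401 - 1*12249) = (I*sqrt(14))/(-26401 - 12249) = (I*sqrt(14))/(-38650) = (I*sqrt(14))*(-1/38650) = -I*sqrt(14)/38650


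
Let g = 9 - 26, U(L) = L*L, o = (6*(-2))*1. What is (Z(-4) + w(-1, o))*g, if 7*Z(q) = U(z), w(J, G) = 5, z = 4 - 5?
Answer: -612/7 ≈ -87.429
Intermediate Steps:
z = -1
o = -12 (o = -12*1 = -12)
U(L) = L²
Z(q) = ⅐ (Z(q) = (⅐)*(-1)² = (⅐)*1 = ⅐)
g = -17
(Z(-4) + w(-1, o))*g = (⅐ + 5)*(-17) = (36/7)*(-17) = -612/7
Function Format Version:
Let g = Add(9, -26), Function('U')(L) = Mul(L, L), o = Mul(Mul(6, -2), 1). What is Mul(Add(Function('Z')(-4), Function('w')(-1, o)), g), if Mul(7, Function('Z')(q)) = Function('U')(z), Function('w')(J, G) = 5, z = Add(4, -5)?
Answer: Rational(-612, 7) ≈ -87.429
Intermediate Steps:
z = -1
o = -12 (o = Mul(-12, 1) = -12)
Function('U')(L) = Pow(L, 2)
Function('Z')(q) = Rational(1, 7) (Function('Z')(q) = Mul(Rational(1, 7), Pow(-1, 2)) = Mul(Rational(1, 7), 1) = Rational(1, 7))
g = -17
Mul(Add(Function('Z')(-4), Function('w')(-1, o)), g) = Mul(Add(Rational(1, 7), 5), -17) = Mul(Rational(36, 7), -17) = Rational(-612, 7)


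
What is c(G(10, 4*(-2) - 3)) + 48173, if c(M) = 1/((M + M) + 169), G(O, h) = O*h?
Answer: 2456822/51 ≈ 48173.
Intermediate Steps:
c(M) = 1/(169 + 2*M) (c(M) = 1/(2*M + 169) = 1/(169 + 2*M))
c(G(10, 4*(-2) - 3)) + 48173 = 1/(169 + 2*(10*(4*(-2) - 3))) + 48173 = 1/(169 + 2*(10*(-8 - 3))) + 48173 = 1/(169 + 2*(10*(-11))) + 48173 = 1/(169 + 2*(-110)) + 48173 = 1/(169 - 220) + 48173 = 1/(-51) + 48173 = -1/51 + 48173 = 2456822/51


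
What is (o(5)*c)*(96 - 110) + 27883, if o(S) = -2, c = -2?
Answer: 27827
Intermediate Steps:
(o(5)*c)*(96 - 110) + 27883 = (-2*(-2))*(96 - 110) + 27883 = 4*(-14) + 27883 = -56 + 27883 = 27827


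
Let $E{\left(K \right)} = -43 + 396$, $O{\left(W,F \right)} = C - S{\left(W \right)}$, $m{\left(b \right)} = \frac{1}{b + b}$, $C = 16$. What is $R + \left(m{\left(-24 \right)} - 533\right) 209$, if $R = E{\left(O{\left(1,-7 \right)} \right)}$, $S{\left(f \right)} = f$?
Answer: $- \frac{5330321}{48} \approx -1.1105 \cdot 10^{5}$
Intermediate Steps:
$m{\left(b \right)} = \frac{1}{2 b}$
$O{\left(W,F \right)} = 16 - W$
$E{\left(K \right)} = 353$
$R = 353$
$R + \left(m{\left(-24 \right)} - 533\right) 209 = 353 + \left(\frac{1}{2 \left(-24\right)} - 533\right) 209 = 353 + \left(\frac{1}{2} \left(- \frac{1}{24}\right) - 533\right) 209 = 353 + \left(- \frac{1}{48} - 533\right) 209 = 353 - \frac{5347265}{48} = - \frac{5330321}{48}$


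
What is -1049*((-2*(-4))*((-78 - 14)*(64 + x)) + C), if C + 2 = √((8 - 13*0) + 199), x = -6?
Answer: 44781810 - 3147*√23 ≈ 4.4767e+7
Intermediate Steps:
C = -2 + 3*√23 (C = -2 + √((8 - 13*0) + 199) = -2 + √((8 + 0) + 199) = -2 + √(8 + 199) = -2 + √207 = -2 + 3*√23 ≈ 12.387)
-1049*((-2*(-4))*((-78 - 14)*(64 + x)) + C) = -1049*((-2*(-4))*((-78 - 14)*(64 - 6)) + (-2 + 3*√23)) = -1049*(8*(-92*58) + (-2 + 3*√23)) = -1049*(8*(-5336) + (-2 + 3*√23)) = -1049*(-42688 + (-2 + 3*√23)) = -1049*(-42690 + 3*√23) = 44781810 - 3147*√23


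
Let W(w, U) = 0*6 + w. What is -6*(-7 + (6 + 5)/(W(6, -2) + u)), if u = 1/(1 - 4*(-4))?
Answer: 3204/103 ≈ 31.107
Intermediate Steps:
u = 1/17 (u = 1/(1 + 16) = 1/17 ≈ 0.058824)
W(w, U) = w (W(w, U) = 0 + w = w)
-6*(-7 + (6 + 5)/(W(6, -2) + u)) = -6*(-7 + (6 + 5)/(6 + 1/17)) = -6*(-7 + 11/(103/17)) = -6*(-7 + 11*(17/103)) = -6*(-7 + 187/103) = -6*(-534/103) = 3204/103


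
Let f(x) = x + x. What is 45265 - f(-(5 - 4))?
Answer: 45267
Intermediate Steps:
f(x) = 2*x
45265 - f(-(5 - 4)) = 45265 - 2*(-(5 - 4)) = 45265 - 2*(-1*1) = 45265 - 2*(-1) = 45265 - 1*(-2) = 45265 + 2 = 45267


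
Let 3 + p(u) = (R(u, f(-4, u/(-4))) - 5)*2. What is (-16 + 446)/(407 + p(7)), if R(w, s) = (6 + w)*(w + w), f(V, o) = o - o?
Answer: 215/379 ≈ 0.56728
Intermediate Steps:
f(V, o) = 0
R(w, s) = 2*w*(6 + w) (R(w, s) = (6 + w)*(2*w) = 2*w*(6 + w))
p(u) = -13 + 4*u*(6 + u) (p(u) = -3 + (2*u*(6 + u) - 5)*2 = -3 + (-5 + 2*u*(6 + u))*2 = -3 + (-10 + 4*u*(6 + u)) = -13 + 4*u*(6 + u))
(-16 + 446)/(407 + p(7)) = (-16 + 446)/(407 + (-13 + 4*7*(6 + 7))) = 430/(407 + (-13 + 4*7*13)) = 430/(407 + (-13 + 364)) = 430/(407 + 351) = 430/758 = 430*(1/758) = 215/379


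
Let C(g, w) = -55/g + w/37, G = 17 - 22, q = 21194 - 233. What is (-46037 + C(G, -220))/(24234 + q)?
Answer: -1703182/1672215 ≈ -1.0185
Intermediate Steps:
q = 20961
G = -5
C(g, w) = -55/g + w/37 (C(g, w) = -55/g + w*(1/37) = -55/g + w/37)
(-46037 + C(G, -220))/(24234 + q) = (-46037 + (-55/(-5) + (1/37)*(-220)))/(24234 + 20961) = (-46037 + (-55*(-⅕) - 220/37))/45195 = (-46037 + (11 - 220/37))*(1/45195) = (-46037 + 187/37)*(1/45195) = -1703182/37*1/45195 = -1703182/1672215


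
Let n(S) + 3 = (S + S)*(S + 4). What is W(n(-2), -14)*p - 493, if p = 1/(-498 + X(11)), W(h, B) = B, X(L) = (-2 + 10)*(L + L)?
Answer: -11338/23 ≈ -492.96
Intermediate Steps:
n(S) = -3 + 2*S*(4 + S) (n(S) = -3 + (S + S)*(S + 4) = -3 + (2*S)*(4 + S) = -3 + 2*S*(4 + S))
X(L) = 16*L (X(L) = 8*(2*L) = 16*L)
p = -1/322 (p = 1/(-498 + 16*11) = 1/(-498 + 176) = 1/(-322) = -1/322 ≈ -0.0031056)
W(n(-2), -14)*p - 493 = -14*(-1/322) - 493 = 1/23 - 493 = -11338/23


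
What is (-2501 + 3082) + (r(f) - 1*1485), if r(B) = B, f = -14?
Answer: -918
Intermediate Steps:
(-2501 + 3082) + (r(f) - 1*1485) = (-2501 + 3082) + (-14 - 1*1485) = 581 + (-14 - 1485) = 581 - 1499 = -918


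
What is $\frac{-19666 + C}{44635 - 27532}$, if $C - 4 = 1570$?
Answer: $- \frac{18092}{17103} \approx -1.0578$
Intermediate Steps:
$C = 1574$ ($C = 4 + 1570 = 1574$)
$\frac{-19666 + C}{44635 - 27532} = \frac{-19666 + 1574}{44635 - 27532} = - \frac{18092}{17103}$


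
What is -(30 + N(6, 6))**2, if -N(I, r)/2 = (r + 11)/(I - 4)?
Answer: -169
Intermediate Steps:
N(I, r) = -2*(11 + r)/(-4 + I) (N(I, r) = -2*(r + 11)/(I - 4) = -2*(11 + r)/(-4 + I))
-(30 + N(6, 6))**2 = -(30 + 2*(-11 - 1*6)/(-4 + 6))**2 = -(30 + 2*(-11 - 6)/2)**2 = -(30 + 2*(1/2)*(-17))**2 = -(30 - 17)**2 = -1*13**2 = -1*169 = -169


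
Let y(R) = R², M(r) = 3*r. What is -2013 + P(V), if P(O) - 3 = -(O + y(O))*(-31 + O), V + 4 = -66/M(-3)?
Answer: -43480/27 ≈ -1610.4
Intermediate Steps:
V = 10/3 (V = -4 - 66/(3*(-3)) = -4 - 66/(-9) = -4 - 66*(-⅑) = -4 + 22/3 = 10/3 ≈ 3.3333)
P(O) = 3 - (-31 + O)*(O + O²) (P(O) = 3 - (O + O²)*(-31 + O) = 3 - (-31 + O)*(O + O²))
-2013 + P(V) = -2013 + (3 - (10/3)³ + 30*(10/3)² + 31*(10/3)) = -2013 + (3 - 1*1000/27 + 30*(100/9) + 310/3) = -2013 + (3 - 1000/27 + 1000/3 + 310/3) = -2013 + 10871/27 = -43480/27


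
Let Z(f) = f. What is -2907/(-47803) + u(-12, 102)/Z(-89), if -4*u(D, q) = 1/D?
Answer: 12370901/204214416 ≈ 0.060578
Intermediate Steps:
u(D, q) = -1/(4*D)
-2907/(-47803) + u(-12, 102)/Z(-89) = -2907/(-47803) - ¼/(-12)/(-89) = -2907*(-1/47803) - ¼*(-1/12)*(-1/89) = 2907/47803 + (1/48)*(-1/89) = 2907/47803 - 1/4272 = 12370901/204214416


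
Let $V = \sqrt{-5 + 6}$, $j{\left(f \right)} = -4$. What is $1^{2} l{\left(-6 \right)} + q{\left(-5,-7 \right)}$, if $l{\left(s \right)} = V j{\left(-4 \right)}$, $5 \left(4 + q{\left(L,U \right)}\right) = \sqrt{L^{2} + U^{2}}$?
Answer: $-8 + \frac{\sqrt{74}}{5} \approx -6.2795$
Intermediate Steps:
$V = 1$ ($V = \sqrt{1} = 1$)
$q{\left(L,U \right)} = -4 + \frac{\sqrt{L^{2} + U^{2}}}{5}$
$l{\left(s \right)} = -4$ ($l{\left(s \right)} = 1 \left(-4\right) = -4$)
$1^{2} l{\left(-6 \right)} + q{\left(-5,-7 \right)} = 1^{2} \left(-4\right) - \left(4 - \frac{\sqrt{\left(-5\right)^{2} + \left(-7\right)^{2}}}{5}\right) = 1 \left(-4\right) - \left(4 - \frac{\sqrt{25 + 49}}{5}\right) = -4 - \left(4 - \frac{\sqrt{74}}{5}\right) = -8 + \frac{\sqrt{74}}{5}$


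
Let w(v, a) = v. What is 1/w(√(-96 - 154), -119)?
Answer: -I*√10/50 ≈ -0.063246*I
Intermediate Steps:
1/w(√(-96 - 154), -119) = 1/(√(-96 - 154)) = 1/(√(-250)) = 1/(5*I*√10) = -I*√10/50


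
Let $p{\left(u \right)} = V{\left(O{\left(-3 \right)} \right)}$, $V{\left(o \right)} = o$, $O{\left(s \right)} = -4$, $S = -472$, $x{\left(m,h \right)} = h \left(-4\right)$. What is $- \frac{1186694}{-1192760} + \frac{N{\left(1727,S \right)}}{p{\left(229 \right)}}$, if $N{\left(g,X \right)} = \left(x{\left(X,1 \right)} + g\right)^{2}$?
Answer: $- \frac{110655514227}{149095} \approx -7.4218 \cdot 10^{5}$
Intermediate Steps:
$x{\left(m,h \right)} = - 4 h$
$p{\left(u \right)} = -4$
$N{\left(g,X \right)} = \left(-4 + g\right)^{2}$ ($N{\left(g,X \right)} = \left(\left(-4\right) 1 + g\right)^{2} = \left(-4 + g\right)^{2}$)
$- \frac{1186694}{-1192760} + \frac{N{\left(1727,S \right)}}{p{\left(229 \right)}} = - \frac{1186694}{-1192760} + \frac{\left(-4 + 1727\right)^{2}}{-4} = \left(-1186694\right) \left(- \frac{1}{1192760}\right) + 1723^{2} \left(- \frac{1}{4}\right) = \frac{593347}{596380} + 2968729 \left(- \frac{1}{4}\right) = \frac{593347}{596380} - \frac{2968729}{4} = - \frac{110655514227}{149095}$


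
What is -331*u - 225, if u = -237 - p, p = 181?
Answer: 138133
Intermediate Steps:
u = -418 (u = -237 - 1*181 = -237 - 181 = -418)
-331*u - 225 = -331*(-418) - 225 = 138358 - 225 = 138133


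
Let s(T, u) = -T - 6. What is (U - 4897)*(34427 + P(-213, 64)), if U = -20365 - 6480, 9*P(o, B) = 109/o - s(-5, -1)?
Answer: -2094866076946/1917 ≈ -1.0928e+9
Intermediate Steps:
s(T, u) = -6 - T
P(o, B) = ⅑ + 109/(9*o) (P(o, B) = (109/o - (-6 - 1*(-5)))/9 = (109/o - (-6 + 5))/9 = (109/o - 1*(-1))/9 = (109/o + 1)/9 = (1 + 109/o)/9 = ⅑ + 109/(9*o))
U = -26845
(U - 4897)*(34427 + P(-213, 64)) = (-26845 - 4897)*(34427 + (⅑)*(109 - 213)/(-213)) = -31742*(34427 + (⅑)*(-1/213)*(-104)) = -31742*(34427 + 104/1917) = -31742*65996663/1917 = -2094866076946/1917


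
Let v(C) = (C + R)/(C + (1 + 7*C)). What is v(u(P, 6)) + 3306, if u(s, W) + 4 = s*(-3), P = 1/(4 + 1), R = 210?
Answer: 590747/179 ≈ 3300.3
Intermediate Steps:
P = 1/5 ≈ 0.20000
u(s, W) = -4 - 3*s (u(s, W) = -4 + s*(-3) = -4 - 3*s)
v(C) = (210 + C)/(1 + 8*C) (v(C) = (C + 210)/(C + (1 + 7*C)) = (210 + C)/(1 + 8*C))
v(u(P, 6)) + 3306 = (210 + (-4 - 3*1/5))/(1 + 8*(-4 - 3*1/5)) + 3306 = (210 + (-4 - 3/5))/(1 + 8*(-4 - 3/5)) + 3306 = (210 - 23/5)/(1 + 8*(-23/5)) + 3306 = (1027/5)/(1 - 184/5) + 3306 = (1027/5)/(-179/5) + 3306 = -5/179*1027/5 + 3306 = -1027/179 + 3306 = 590747/179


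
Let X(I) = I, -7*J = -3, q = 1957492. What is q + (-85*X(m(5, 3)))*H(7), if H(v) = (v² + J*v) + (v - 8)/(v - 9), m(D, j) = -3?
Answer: 3941759/2 ≈ 1.9709e+6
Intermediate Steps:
J = 3/7 (J = -⅐*(-3) = 3/7 ≈ 0.42857)
H(v) = v² + 3*v/7 + (-8 + v)/(-9 + v) (H(v) = (v² + 3*v/7) + (v - 8)/(v - 9) = (v² + 3*v/7) + (-8 + v)/(-9 + v) = v² + 3*v/7 + (-8 + v)/(-9 + v))
q + (-85*X(m(5, 3)))*H(7) = 1957492 + (-85*(-3))*((-56 - 60*7² - 20*7 + 7*7³)/(7*(-9 + 7))) = 1957492 + 255*((⅐)*(-56 - 60*49 - 140 + 7*343)/(-2)) = 1957492 + 255*((⅐)*(-½)*(-56 - 2940 - 140 + 2401)) = 1957492 + 255*((⅐)*(-½)*(-735)) = 1957492 + 255*(105/2) = 1957492 + 26775/2 = 3941759/2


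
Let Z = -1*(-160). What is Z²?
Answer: 25600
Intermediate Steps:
Z = 160
Z² = 160² = 25600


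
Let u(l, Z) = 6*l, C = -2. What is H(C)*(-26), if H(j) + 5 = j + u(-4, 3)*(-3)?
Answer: -1690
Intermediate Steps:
H(j) = 67 + j (H(j) = -5 + (j + (6*(-4))*(-3)) = -5 + (j - 24*(-3)) = -5 + (j + 72) = -5 + (72 + j) = 67 + j)
H(C)*(-26) = (67 - 2)*(-26) = 65*(-26) = -1690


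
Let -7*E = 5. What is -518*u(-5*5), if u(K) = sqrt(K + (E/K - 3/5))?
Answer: -74*I*sqrt(1253) ≈ -2619.4*I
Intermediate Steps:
E = -5/7 (E = -1/7*5 = -5/7 ≈ -0.71429)
u(K) = sqrt(-3/5 + K - 5/(7*K)) (u(K) = sqrt(K + (-5/(7*K) - 3/5)) = sqrt(K + (-3/5 - 5/(7*K))) = sqrt(-3/5 + K - 5/(7*K)))
-518*u(-5*5) = -74*sqrt(-735 - 875/((-5*5)) + 1225*(-5*5))/5 = -74*sqrt(-735 - 875/(-25) + 1225*(-25))/5 = -74*sqrt(-735 - 875*(-1/25) - 30625)/5 = -74*sqrt(-735 + 35 - 30625)/5 = -74*sqrt(-31325)/5 = -74*5*I*sqrt(1253)/5 = -74*I*sqrt(1253)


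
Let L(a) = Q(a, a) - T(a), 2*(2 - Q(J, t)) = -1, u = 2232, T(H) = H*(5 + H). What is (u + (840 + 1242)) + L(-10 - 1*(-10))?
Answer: 8633/2 ≈ 4316.5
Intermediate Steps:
Q(J, t) = 5/2 (Q(J, t) = 2 - 1/2*(-1) = 2 + 1/2 = 5/2)
L(a) = 5/2 - a*(5 + a)
(u + (840 + 1242)) + L(-10 - 1*(-10)) = (2232 + (840 + 1242)) + (5/2 - (-10 - 1*(-10))*(5 + (-10 - 1*(-10)))) = (2232 + 2082) + (5/2 - (-10 + 10)*(5 + (-10 + 10))) = 4314 + (5/2 - 1*0*(5 + 0)) = 4314 + (5/2 - 1*0*5) = 4314 + (5/2 + 0) = 4314 + 5/2 = 8633/2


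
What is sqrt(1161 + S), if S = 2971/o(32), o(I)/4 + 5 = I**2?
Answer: sqrt(4825175933)/2038 ≈ 34.084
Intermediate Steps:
o(I) = -20 + 4*I**2
S = 2971/4076 (S = 2971/(-20 + 4*32**2) = 2971/(-20 + 4*1024) = 2971/(-20 + 4096) = 2971/4076 ≈ 0.72890)
sqrt(1161 + S) = sqrt(1161 + 2971/4076) = sqrt(4735207/4076) = sqrt(4825175933)/2038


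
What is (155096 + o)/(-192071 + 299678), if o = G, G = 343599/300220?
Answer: 46563264719/32305773540 ≈ 1.4413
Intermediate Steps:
G = 343599/300220 (G = 343599*(1/300220) = 343599/300220 ≈ 1.1445)
o = 343599/300220 ≈ 1.1445
(155096 + o)/(-192071 + 299678) = (155096 + 343599/300220)/(-192071 + 299678) = (46563264719/300220)/107607 = (46563264719/300220)*(1/107607) = 46563264719/32305773540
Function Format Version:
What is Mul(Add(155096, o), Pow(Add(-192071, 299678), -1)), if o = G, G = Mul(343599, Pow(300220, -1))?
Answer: Rational(46563264719, 32305773540) ≈ 1.4413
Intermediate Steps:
G = Rational(343599, 300220) (G = Mul(343599, Rational(1, 300220)) = Rational(343599, 300220) ≈ 1.1445)
o = Rational(343599, 300220) ≈ 1.1445
Mul(Add(155096, o), Pow(Add(-192071, 299678), -1)) = Mul(Add(155096, Rational(343599, 300220)), Pow(Add(-192071, 299678), -1)) = Mul(Rational(46563264719, 300220), Pow(107607, -1)) = Mul(Rational(46563264719, 300220), Rational(1, 107607)) = Rational(46563264719, 32305773540)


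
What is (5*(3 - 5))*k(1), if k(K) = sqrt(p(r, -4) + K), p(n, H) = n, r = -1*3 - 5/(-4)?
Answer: -5*I*sqrt(3) ≈ -8.6602*I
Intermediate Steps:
r = -7/4 (r = -3 - 5*(-1/4) = -3 + 5/4 = -7/4 ≈ -1.7500)
k(K) = sqrt(-7/4 + K)
(5*(3 - 5))*k(1) = (5*(3 - 5))*(sqrt(-7 + 4*1)/2) = (5*(-2))*(sqrt(-7 + 4)/2) = -5*sqrt(-3) = -5*I*sqrt(3)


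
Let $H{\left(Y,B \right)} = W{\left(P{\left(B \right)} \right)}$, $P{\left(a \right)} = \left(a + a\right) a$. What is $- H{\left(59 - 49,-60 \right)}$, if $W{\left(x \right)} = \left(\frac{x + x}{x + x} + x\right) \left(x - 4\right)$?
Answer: $-51818396$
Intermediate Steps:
$P{\left(a \right)} = 2 a^{2}$ ($P{\left(a \right)} = 2 a a = 2 a^{2}$)
$W{\left(x \right)} = \left(1 + x\right) \left(-4 + x\right)$ ($W{\left(x \right)} = \left(\frac{2 x}{2 x} + x\right) \left(-4 + x\right) = \left(2 x \frac{1}{2 x} + x\right) \left(-4 + x\right) = \left(1 + x\right) \left(-4 + x\right)$)
$H{\left(Y,B \right)} = -4 - 6 B^{2} + 4 B^{4}$ ($H{\left(Y,B \right)} = -4 + \left(2 B^{2}\right)^{2} - 3 \cdot 2 B^{2} = -4 + 4 B^{4} - 6 B^{2} = -4 - 6 B^{2} + 4 B^{4}$)
$- H{\left(59 - 49,-60 \right)} = - (-4 - 6 \left(-60\right)^{2} + 4 \left(-60\right)^{4}) = - (-4 - 21600 + 4 \cdot 12960000) = - (-4 - 21600 + 51840000) = \left(-1\right) 51818396 = -51818396$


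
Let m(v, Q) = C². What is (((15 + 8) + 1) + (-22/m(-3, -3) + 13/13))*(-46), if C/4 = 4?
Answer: -73347/64 ≈ -1146.0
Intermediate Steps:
C = 16 (C = 4*4 = 16)
m(v, Q) = 256 (m(v, Q) = 16² = 256)
(((15 + 8) + 1) + (-22/m(-3, -3) + 13/13))*(-46) = (((15 + 8) + 1) + (-22/256 + 13/13))*(-46) = ((23 + 1) + (-22*1/256 + 13*(1/13)))*(-46) = (24 + (-11/128 + 1))*(-46) = (24 + 117/128)*(-46) = (3189/128)*(-46) = -73347/64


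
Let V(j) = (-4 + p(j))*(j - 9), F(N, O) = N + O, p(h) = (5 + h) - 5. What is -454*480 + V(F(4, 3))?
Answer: -217926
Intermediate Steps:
p(h) = h
V(j) = (-9 + j)*(-4 + j) (V(j) = (-4 + j)*(j - 9) = (-4 + j)*(-9 + j) = (-9 + j)*(-4 + j))
-454*480 + V(F(4, 3)) = -454*480 + (36 + (4 + 3)² - 13*(4 + 3)) = -217920 + (36 + 7² - 13*7) = -217920 + (36 + 49 - 91) = -217920 - 6 = -217926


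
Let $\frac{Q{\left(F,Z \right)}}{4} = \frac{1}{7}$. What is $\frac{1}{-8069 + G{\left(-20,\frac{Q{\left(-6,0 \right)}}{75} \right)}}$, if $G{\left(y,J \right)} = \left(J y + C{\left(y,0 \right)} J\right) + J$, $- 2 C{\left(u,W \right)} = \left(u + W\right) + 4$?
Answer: $- \frac{525}{4236269} \approx -0.00012393$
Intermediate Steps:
$C{\left(u,W \right)} = -2 - \frac{W}{2} - \frac{u}{2}$ ($C{\left(u,W \right)} = - \frac{\left(u + W\right) + 4}{2} = - \frac{\left(W + u\right) + 4}{2} = - \frac{4 + W + u}{2} = -2 - \frac{W}{2} - \frac{u}{2}$)
$Q{\left(F,Z \right)} = \frac{4}{7}$
$G{\left(y,J \right)} = J + J y + J \left(-2 - \frac{y}{2}\right)$ ($G{\left(y,J \right)} = \left(J y + \left(-2 - 0 - \frac{y}{2}\right) J\right) + J = \left(J y + \left(-2 + 0 - \frac{y}{2}\right) J\right) + J = \left(J y + \left(-2 - \frac{y}{2}\right) J\right) + J = \left(J y + J \left(-2 - \frac{y}{2}\right)\right) + J = J + J y + J \left(-2 - \frac{y}{2}\right)$)
$\frac{1}{-8069 + G{\left(-20,\frac{Q{\left(-6,0 \right)}}{75} \right)}} = \frac{1}{-8069 + \frac{\frac{4}{7 \cdot 75} \left(-2 - 20\right)}{2}} = \frac{1}{-8069 + \frac{1}{2} \cdot \frac{4}{7} \cdot \frac{1}{75} \left(-22\right)} = \frac{1}{-8069 + \frac{1}{2} \cdot \frac{4}{525} \left(-22\right)} = \frac{1}{-8069 - \frac{44}{525}} = \frac{1}{- \frac{4236269}{525}} = - \frac{525}{4236269}$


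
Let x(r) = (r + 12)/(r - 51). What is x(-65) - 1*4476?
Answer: -519163/116 ≈ -4475.5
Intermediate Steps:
x(r) = (12 + r)/(-51 + r)
x(-65) - 1*4476 = (12 - 65)/(-51 - 65) - 1*4476 = -53/(-116) - 4476 = -1/116*(-53) - 4476 = 53/116 - 4476 = -519163/116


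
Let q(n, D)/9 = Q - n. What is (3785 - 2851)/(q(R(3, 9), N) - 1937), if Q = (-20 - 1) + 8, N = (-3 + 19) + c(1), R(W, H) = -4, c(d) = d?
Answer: -467/1009 ≈ -0.46283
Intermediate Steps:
N = 17 (N = (-3 + 19) + 1 = 16 + 1 = 17)
Q = -13 (Q = -21 + 8 = -13)
q(n, D) = -117 - 9*n (q(n, D) = 9*(-13 - n) = -117 - 9*n)
(3785 - 2851)/(q(R(3, 9), N) - 1937) = (3785 - 2851)/((-117 - 9*(-4)) - 1937) = 934/((-117 + 36) - 1937) = 934/(-81 - 1937) = 934/(-2018) = 934*(-1/2018) = -467/1009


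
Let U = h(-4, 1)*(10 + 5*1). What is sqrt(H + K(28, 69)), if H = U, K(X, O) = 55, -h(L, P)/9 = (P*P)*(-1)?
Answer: sqrt(190) ≈ 13.784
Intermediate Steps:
h(L, P) = 9*P**2 (h(L, P) = -9*P*P*(-1) = -9*P**2*(-1) = -(-9)*P**2 = 9*P**2)
U = 135 (U = (9*1**2)*(10 + 5*1) = (9*1)*(10 + 5) = 9*15 = 135)
H = 135
sqrt(H + K(28, 69)) = sqrt(135 + 55) = sqrt(190)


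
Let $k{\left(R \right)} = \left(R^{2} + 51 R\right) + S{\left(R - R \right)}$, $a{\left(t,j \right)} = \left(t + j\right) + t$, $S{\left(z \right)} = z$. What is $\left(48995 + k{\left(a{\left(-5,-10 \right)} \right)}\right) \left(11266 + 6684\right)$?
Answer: $868331250$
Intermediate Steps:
$a{\left(t,j \right)} = j + 2 t$ ($a{\left(t,j \right)} = \left(j + t\right) + t = j + 2 t$)
$k{\left(R \right)} = R^{2} + 51 R$ ($k{\left(R \right)} = \left(R^{2} + 51 R\right) + \left(R - R\right) = \left(R^{2} + 51 R\right) + 0 = R^{2} + 51 R$)
$\left(48995 + k{\left(a{\left(-5,-10 \right)} \right)}\right) \left(11266 + 6684\right) = \left(48995 + \left(-10 + 2 \left(-5\right)\right) \left(51 + \left(-10 + 2 \left(-5\right)\right)\right)\right) \left(11266 + 6684\right) = \left(48995 + \left(-10 - 10\right) \left(51 - 20\right)\right) 17950 = \left(48995 - 20 \left(51 - 20\right)\right) 17950 = \left(48995 - 620\right) 17950 = 48375 \cdot 17950 = 868331250$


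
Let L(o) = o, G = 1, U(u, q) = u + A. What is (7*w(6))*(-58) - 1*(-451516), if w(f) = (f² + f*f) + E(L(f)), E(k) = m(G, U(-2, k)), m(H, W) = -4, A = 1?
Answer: 423908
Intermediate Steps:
U(u, q) = 1 + u (U(u, q) = u + 1 = 1 + u)
E(k) = -4
w(f) = -4 + 2*f² (w(f) = (f² + f*f) - 4 = (f² + f²) - 4 = 2*f² - 4 = -4 + 2*f²)
(7*w(6))*(-58) - 1*(-451516) = (7*(-4 + 2*6²))*(-58) - 1*(-451516) = (7*(-4 + 2*36))*(-58) + 451516 = (7*(-4 + 72))*(-58) + 451516 = (7*68)*(-58) + 451516 = 476*(-58) + 451516 = -27608 + 451516 = 423908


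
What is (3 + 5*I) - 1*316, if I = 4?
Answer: -293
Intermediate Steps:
(3 + 5*I) - 1*316 = (3 + 5*4) - 1*316 = (3 + 20) - 316 = 23 - 316 = -293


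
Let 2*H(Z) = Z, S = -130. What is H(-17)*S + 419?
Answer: 1524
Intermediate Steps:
H(Z) = Z/2
H(-17)*S + 419 = ((1/2)*(-17))*(-130) + 419 = -17/2*(-130) + 419 = 1105 + 419 = 1524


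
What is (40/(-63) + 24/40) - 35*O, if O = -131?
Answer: 1444264/315 ≈ 4585.0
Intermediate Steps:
(40/(-63) + 24/40) - 35*O = (40/(-63) + 24/40) - 35*(-131) = (40*(-1/63) + 24*(1/40)) + 4585 = (-40/63 + ⅗) + 4585 = -11/315 + 4585 = 1444264/315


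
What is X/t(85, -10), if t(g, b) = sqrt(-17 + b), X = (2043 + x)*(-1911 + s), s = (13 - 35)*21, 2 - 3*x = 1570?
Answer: 3607751*I*sqrt(3)/9 ≈ 6.9431e+5*I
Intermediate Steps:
x = -1568/3 (x = 2/3 - 1/3*1570 = 2/3 - 1570/3 = -1568/3 ≈ -522.67)
s = -462 (s = -22*21 = -462)
X = -3607751 (X = (2043 - 1568/3)*(-1911 - 462) = (4561/3)*(-2373) = -3607751)
X/t(85, -10) = -3607751/sqrt(-17 - 10) = -3607751*(-I*sqrt(3)/9) = -(-3607751)*I*sqrt(3)/9 = 3607751*I*sqrt(3)/9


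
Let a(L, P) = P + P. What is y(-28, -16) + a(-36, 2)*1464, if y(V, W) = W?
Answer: 5840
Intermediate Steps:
a(L, P) = 2*P
y(-28, -16) + a(-36, 2)*1464 = -16 + (2*2)*1464 = -16 + 4*1464 = -16 + 5856 = 5840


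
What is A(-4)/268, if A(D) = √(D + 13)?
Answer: 3/268 ≈ 0.011194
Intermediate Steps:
A(D) = √(13 + D)
A(-4)/268 = √(13 - 4)/268 = √9*(1/268) = 3*(1/268) = 3/268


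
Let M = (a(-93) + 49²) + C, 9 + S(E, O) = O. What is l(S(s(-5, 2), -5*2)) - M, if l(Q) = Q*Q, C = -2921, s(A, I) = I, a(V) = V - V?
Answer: 881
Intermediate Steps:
a(V) = 0
S(E, O) = -9 + O
l(Q) = Q²
M = -520 (M = (0 + 49²) - 2921 = (0 + 2401) - 2921 = 2401 - 2921 = -520)
l(S(s(-5, 2), -5*2)) - M = (-9 - 5*2)² - 1*(-520) = (-9 - 10)² + 520 = (-19)² + 520 = 361 + 520 = 881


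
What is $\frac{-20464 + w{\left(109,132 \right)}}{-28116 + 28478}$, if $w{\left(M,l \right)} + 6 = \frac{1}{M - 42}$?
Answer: $- \frac{1371489}{24254} \approx -56.547$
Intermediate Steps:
$w{\left(M,l \right)} = -6 + \frac{1}{-42 + M}$ ($w{\left(M,l \right)} = -6 + \frac{1}{M - 42} = -6 + \frac{1}{-42 + M}$)
$\frac{-20464 + w{\left(109,132 \right)}}{-28116 + 28478} = \frac{-20464 + \frac{253 - 654}{-42 + 109}}{-28116 + 28478} = \frac{-20464 + \frac{253 - 654}{67}}{362} = \left(-20464 + \frac{1}{67} \left(-401\right)\right) \frac{1}{362} = \left(-20464 - \frac{401}{67}\right) \frac{1}{362} = \left(- \frac{1371489}{67}\right) \frac{1}{362} = - \frac{1371489}{24254}$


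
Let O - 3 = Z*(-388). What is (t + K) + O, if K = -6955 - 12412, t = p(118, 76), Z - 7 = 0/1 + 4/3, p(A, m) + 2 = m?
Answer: -67570/3 ≈ -22523.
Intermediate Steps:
p(A, m) = -2 + m
Z = 25/3 (Z = 7 + (0/1 + 4/3) = 7 + (0*1 + 4*(⅓)) = 7 + (0 + 4/3) = 7 + 4/3 = 25/3 ≈ 8.3333)
t = 74 (t = -2 + 76 = 74)
K = -19367
O = -9691/3 (O = 3 + (25/3)*(-388) = 3 - 9700/3 = -9691/3 ≈ -3230.3)
(t + K) + O = (74 - 19367) - 9691/3 = -19293 - 9691/3 = -67570/3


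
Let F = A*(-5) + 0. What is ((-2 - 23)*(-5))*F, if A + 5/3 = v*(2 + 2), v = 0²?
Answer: 3125/3 ≈ 1041.7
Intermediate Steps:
v = 0
A = -5/3 (A = -5/3 + 0*(2 + 2) = -5/3 + 0*4 = -5/3 + 0 = -5/3 ≈ -1.6667)
F = 25/3 (F = -5/3*(-5) + 0 = 25/3 + 0 = 25/3 ≈ 8.3333)
((-2 - 23)*(-5))*F = ((-2 - 23)*(-5))*(25/3) = -25*(-5)*(25/3) = 125*(25/3) = 3125/3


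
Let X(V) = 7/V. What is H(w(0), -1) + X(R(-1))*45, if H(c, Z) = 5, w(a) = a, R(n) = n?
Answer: -310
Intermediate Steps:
H(w(0), -1) + X(R(-1))*45 = 5 + (7/(-1))*45 = 5 + (7*(-1))*45 = 5 - 7*45 = 5 - 315 = -310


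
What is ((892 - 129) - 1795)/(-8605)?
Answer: 1032/8605 ≈ 0.11993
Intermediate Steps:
((892 - 129) - 1795)/(-8605) = (763 - 1795)*(-1/8605) = -1032*(-1/8605) = 1032/8605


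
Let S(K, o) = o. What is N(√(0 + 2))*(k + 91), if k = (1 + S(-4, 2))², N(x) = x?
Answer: 100*√2 ≈ 141.42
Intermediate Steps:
k = 9 (k = (1 + 2)² = 3² = 9)
N(√(0 + 2))*(k + 91) = √(0 + 2)*(9 + 91) = √2*100 = 100*√2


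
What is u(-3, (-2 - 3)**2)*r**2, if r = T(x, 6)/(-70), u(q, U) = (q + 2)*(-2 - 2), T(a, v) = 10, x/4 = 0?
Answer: 4/49 ≈ 0.081633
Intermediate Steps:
x = 0 (x = 4*0 = 0)
u(q, U) = -8 - 4*q (u(q, U) = (2 + q)*(-4) = -8 - 4*q)
r = -1/7 (r = 10/(-70) = 10*(-1/70) = -1/7 ≈ -0.14286)
u(-3, (-2 - 3)**2)*r**2 = (-8 - 4*(-3))*(-1/7)**2 = (-8 + 12)*(1/49) = 4*(1/49) = 4/49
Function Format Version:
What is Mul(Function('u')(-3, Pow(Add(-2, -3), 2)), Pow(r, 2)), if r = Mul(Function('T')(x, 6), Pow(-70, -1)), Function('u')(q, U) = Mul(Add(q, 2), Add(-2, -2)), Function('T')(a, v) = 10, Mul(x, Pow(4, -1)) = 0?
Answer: Rational(4, 49) ≈ 0.081633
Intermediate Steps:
x = 0 (x = Mul(4, 0) = 0)
Function('u')(q, U) = Add(-8, Mul(-4, q)) (Function('u')(q, U) = Mul(Add(2, q), -4) = Add(-8, Mul(-4, q)))
r = Rational(-1, 7) (r = Mul(10, Pow(-70, -1)) = Mul(10, Rational(-1, 70)) = Rational(-1, 7) ≈ -0.14286)
Mul(Function('u')(-3, Pow(Add(-2, -3), 2)), Pow(r, 2)) = Mul(Add(-8, Mul(-4, -3)), Pow(Rational(-1, 7), 2)) = Mul(Add(-8, 12), Rational(1, 49)) = Mul(4, Rational(1, 49)) = Rational(4, 49)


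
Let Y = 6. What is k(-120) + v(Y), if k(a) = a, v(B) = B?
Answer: -114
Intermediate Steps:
k(-120) + v(Y) = -120 + 6 = -114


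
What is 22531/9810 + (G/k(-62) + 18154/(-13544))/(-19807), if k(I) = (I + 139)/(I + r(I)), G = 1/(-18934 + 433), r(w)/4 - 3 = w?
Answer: 717568871439829613/312420365638268580 ≈ 2.2968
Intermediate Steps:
r(w) = 12 + 4*w
G = -1/18501 (G = 1/(-18501) = -1/18501 ≈ -5.4051e-5)
k(I) = (139 + I)/(12 + 5*I) (k(I) = (I + 139)/(I + (12 + 4*I)) = (139 + I)/(12 + 5*I))
22531/9810 + (G/k(-62) + 18154/(-13544))/(-19807) = 22531/9810 + (-(12 + 5*(-62))/(139 - 62)/18501 + 18154/(-13544))/(-19807) = 22531*(1/9810) + (-1/(18501*(77/(12 - 310))) + 18154*(-1/13544))*(-1/19807) = 22531/9810 + (-1/(18501*(77/(-298))) - 9077/6772)*(-1/19807) = 22531/9810 + (-1/(18501*((-1/298*77))) - 9077/6772)*(-1/19807) = 22531/9810 + (-1/(18501*(-77/298)) - 9077/6772)*(-1/19807) = 22531/9810 + (-1/18501*(-298/77) - 9077/6772)*(-1/19807) = 22531/9810 + (298/1424577 - 9077/6772)*(-1/19807) = 22531/9810 - 12928867373/9647235444*(-1/19807) = 22531/9810 + 12928867373/191082792439308 = 717568871439829613/312420365638268580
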